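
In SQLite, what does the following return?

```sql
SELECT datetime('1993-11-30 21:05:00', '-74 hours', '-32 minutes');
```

1993-11-27 18:33:00

-74 hours from 1993-11-30 21:05:00 is 1993-11-27 19:05:00 (crosses midnight).
-32 minutes from 1993-11-27 19:05:00 is 1993-11-27 18:33:00.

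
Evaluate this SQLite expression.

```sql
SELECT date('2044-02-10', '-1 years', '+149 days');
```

2043-07-09

Adding -1 year to 2044-02-10 gives 2043-02-10.
Applying '+149 days' to 2043-02-10: counting 149 days forward gives 2043-07-09.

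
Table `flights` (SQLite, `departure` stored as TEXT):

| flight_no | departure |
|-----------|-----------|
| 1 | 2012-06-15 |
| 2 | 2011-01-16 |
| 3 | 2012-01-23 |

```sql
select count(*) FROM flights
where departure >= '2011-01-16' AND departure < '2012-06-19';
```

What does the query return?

Rows in [2011-01-16, 2012-06-19): 2012-06-15, 2011-01-16, 2012-01-23 → 3 rows.

3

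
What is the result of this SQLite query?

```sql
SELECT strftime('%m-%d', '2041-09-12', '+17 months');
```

02-12

First apply '+17 months': 2041-09-12 → 2043-02-12.
`%m-%d` extracts the month-day: 02-12.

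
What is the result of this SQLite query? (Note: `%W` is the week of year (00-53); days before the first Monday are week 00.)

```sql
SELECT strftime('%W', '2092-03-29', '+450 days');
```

25

First apply '+450 days': 2092-03-29 → 2093-06-22.
2093-06-22 is a Monday. SQLite's %W counts Mondays since the year started; the result is 25.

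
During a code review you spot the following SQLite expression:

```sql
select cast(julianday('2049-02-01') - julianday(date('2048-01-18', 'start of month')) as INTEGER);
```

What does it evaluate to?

397

`start of month` rewinds 2048-01-18 to 2048-01-01.
30 days remain in January 2048 after the 1st (31 − 1).
Full months from February 2048 through January 2049 contribute their day counts.
Then 1 day into February 2049.
Total: 30 + 29 + 31 + 30 + 31 + 30 + 31 + 31 + 30 + 31 + 30 + 31 + 31 + 1 = 397.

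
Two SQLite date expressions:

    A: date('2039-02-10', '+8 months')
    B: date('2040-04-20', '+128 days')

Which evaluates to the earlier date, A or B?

A = 2039-10-10.
B = 2040-08-26.
A is earlier.

A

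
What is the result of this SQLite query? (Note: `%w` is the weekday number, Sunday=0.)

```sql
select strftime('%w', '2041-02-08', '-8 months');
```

First apply '-8 months': 2041-02-08 → 2040-06-08.
2040-06-08 is a Friday; with Sunday=0 that is 5.

5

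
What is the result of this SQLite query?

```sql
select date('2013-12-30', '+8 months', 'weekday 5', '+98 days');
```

2014-12-12

Adding +8 months to 2013-12-30 gives 2014-08-30.
`weekday 5` advances to the next Friday; 2014-08-30 is a Saturday, so it moves forward to 2014-09-05.
Applying '+98 days' to 2014-09-05: counting 98 days forward gives 2014-12-12.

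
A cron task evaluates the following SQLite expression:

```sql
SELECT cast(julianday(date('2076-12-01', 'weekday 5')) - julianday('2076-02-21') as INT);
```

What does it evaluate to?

287

`weekday 5` advances to the next Friday; 2076-12-01 is a Tuesday, so it moves forward to 2076-12-04.
8 days remain in February 2076 after the 21st (29 − 21).
Full months from March 2076 through November 2076 contribute their day counts.
Then 4 days into December 2076.
Total: 8 + 31 + 30 + 31 + 30 + 31 + 31 + 30 + 31 + 30 + 4 = 287.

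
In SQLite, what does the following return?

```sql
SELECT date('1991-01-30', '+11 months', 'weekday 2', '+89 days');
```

Adding +11 months to 1991-01-30 gives 1991-12-30.
`weekday 2` advances to the next Tuesday; 1991-12-30 is a Monday, so it moves forward to 1991-12-31.
Applying '+89 days' to 1991-12-31: counting 89 days forward gives 1992-03-29.

1992-03-29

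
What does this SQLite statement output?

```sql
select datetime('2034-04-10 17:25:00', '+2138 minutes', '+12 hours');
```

2034-04-12 17:03:00

2138 minutes = 35h 38m; +2138 minutes from 2034-04-10 17:25:00 is 2034-04-12 05:03:00 (crosses midnight).
+12 hours from 2034-04-12 05:03:00 is 2034-04-12 17:03:00.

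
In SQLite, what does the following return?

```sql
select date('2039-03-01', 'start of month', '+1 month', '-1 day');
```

2039-03-31

`start of month` rewinds 2039-03-01 to 2039-03-01.
Adding +1 month to 2039-03-01 gives 2039-04-01.
Going back 1 day from 2039-04-01 reaches 2039-03-31 (last day of March, 31 days).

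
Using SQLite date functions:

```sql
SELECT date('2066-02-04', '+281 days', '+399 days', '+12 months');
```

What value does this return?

2068-12-16

Applying '+281 days' to 2066-02-04: counting 281 days forward gives 2066-11-12.
Applying '+399 days' to 2066-11-12: counting 399 days forward gives 2067-12-16.
Adding +12 months to 2067-12-16 gives 2068-12-16.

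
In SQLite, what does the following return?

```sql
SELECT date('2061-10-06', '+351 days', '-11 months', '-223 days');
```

Applying '+351 days' to 2061-10-06: counting 351 days forward gives 2062-09-22.
Adding -11 months to 2062-09-22 gives 2061-10-22.
Applying '-223 days' to 2061-10-22: counting 223 days back gives 2061-03-13.

2061-03-13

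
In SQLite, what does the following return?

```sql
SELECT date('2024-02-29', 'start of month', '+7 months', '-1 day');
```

2024-08-31

`start of month` rewinds 2024-02-29 to 2024-02-01.
Adding +7 months to 2024-02-01 gives 2024-09-01.
Going back 1 day from 2024-09-01 reaches 2024-08-31 (last day of August, 31 days).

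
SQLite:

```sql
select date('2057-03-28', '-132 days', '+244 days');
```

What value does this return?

2057-07-18

Applying '-132 days' to 2057-03-28: counting 132 days back gives 2056-11-16.
Applying '+244 days' to 2056-11-16: counting 244 days forward gives 2057-07-18.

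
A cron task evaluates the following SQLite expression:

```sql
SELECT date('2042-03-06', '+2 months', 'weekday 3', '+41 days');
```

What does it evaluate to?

Adding +2 months to 2042-03-06 gives 2042-05-06.
`weekday 3` advances to the next Wednesday; 2042-05-06 is a Tuesday, so it moves forward to 2042-05-07.
Applying '+41 days' to 2042-05-07: counting 41 days forward gives 2042-06-17.

2042-06-17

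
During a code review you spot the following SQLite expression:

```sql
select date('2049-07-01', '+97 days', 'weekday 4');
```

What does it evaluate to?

Applying '+97 days' to 2049-07-01: counting 97 days forward gives 2049-10-06.
`weekday 4` advances to the next Thursday; 2049-10-06 is a Wednesday, so it moves forward to 2049-10-07.

2049-10-07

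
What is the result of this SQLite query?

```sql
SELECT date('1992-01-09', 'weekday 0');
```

1992-01-12

`weekday 0` advances to the next Sunday; 1992-01-09 is a Thursday, so it moves forward to 1992-01-12.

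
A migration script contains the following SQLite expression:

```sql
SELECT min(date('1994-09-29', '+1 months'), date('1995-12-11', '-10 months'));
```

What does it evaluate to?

date('1994-09-29', '+1 months') → 1994-10-29.
date('1995-12-11', '-10 months') → 1995-02-11.
Earlier of the two is 1994-10-29.

1994-10-29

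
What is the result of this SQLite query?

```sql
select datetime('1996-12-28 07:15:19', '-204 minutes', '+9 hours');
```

204 minutes = 3h 24m; -204 minutes from 1996-12-28 07:15:19 is 1996-12-28 03:51:19.
+9 hours from 1996-12-28 03:51:19 is 1996-12-28 12:51:19.

1996-12-28 12:51:19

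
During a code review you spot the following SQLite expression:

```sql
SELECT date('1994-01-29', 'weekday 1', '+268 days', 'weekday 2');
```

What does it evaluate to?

`weekday 1` advances to the next Monday; 1994-01-29 is a Saturday, so it moves forward to 1994-01-31.
Applying '+268 days' to 1994-01-31: counting 268 days forward gives 1994-10-26.
`weekday 2` advances to the next Tuesday; 1994-10-26 is a Wednesday, so it moves forward to 1994-11-01.

1994-11-01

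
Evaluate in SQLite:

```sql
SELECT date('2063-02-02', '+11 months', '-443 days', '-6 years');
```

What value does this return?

2056-10-16

Adding +11 months to 2063-02-02 gives 2064-01-02.
Applying '-443 days' to 2064-01-02: counting 443 days back gives 2062-10-16.
Adding -6 years to 2062-10-16 gives 2056-10-16.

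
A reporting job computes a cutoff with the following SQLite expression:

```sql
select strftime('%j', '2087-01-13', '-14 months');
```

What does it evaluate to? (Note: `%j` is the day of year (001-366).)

First apply '-14 months': 2087-01-13 → 2085-11-13.
Day-of-year for 2085-11-13: days since 2085-01-01 inclusive = 317, zero-padded to 317.

317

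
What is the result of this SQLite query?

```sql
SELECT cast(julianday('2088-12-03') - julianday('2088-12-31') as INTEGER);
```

-28

Both dates are in December 2088: 31 − 3 = 28.
The subtraction is earlier − later, so the result is −28 → -28.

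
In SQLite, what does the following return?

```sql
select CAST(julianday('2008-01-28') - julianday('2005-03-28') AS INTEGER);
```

3 days remain in March 2005 after the 28th (31 − 28).
Full months from April 2005 through December 2007 contribute their day counts.
Then 28 days into January 2008.
Total: 3 + 30 + 31 + 30 + 31 + 31 + 30 + 31 + 30 + 31 + 31 + 28 + 31 + 30 + 31 + 30 + 31 + 31 + 30 + 31 + 30 + 31 + 31 + 28 + 31 + 30 + 31 + 30 + 31 + 31 + 30 + 31 + 30 + 31 + 28 = 1036.

1036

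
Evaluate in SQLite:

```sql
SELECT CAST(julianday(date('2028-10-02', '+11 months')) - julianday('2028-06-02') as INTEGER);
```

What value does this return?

457

Adding +11 months to 2028-10-02 gives 2029-09-02.
28 days remain in June 2028 after the 2nd (30 − 2).
Full months from July 2028 through August 2029 contribute their day counts.
Then 2 days into September 2029.
Total: 28 + 31 + 31 + 30 + 31 + 30 + 31 + 31 + 28 + 31 + 30 + 31 + 30 + 31 + 31 + 2 = 457.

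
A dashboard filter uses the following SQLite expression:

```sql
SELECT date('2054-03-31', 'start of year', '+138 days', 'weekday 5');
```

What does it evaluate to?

`start of year` rewinds 2054-03-31 to 2054-01-01.
Applying '+138 days' to 2054-01-01: counting 138 days forward gives 2054-05-19.
`weekday 5` advances to the next Friday; 2054-05-19 is a Tuesday, so it moves forward to 2054-05-22.

2054-05-22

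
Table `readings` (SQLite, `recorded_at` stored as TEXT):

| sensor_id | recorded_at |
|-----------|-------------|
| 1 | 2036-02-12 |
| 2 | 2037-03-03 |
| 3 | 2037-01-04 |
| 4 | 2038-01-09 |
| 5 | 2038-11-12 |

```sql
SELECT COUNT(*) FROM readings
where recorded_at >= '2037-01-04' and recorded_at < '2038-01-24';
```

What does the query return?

3

Rows in [2037-01-04, 2038-01-24): 2037-03-03, 2037-01-04, 2038-01-09 → 3 rows.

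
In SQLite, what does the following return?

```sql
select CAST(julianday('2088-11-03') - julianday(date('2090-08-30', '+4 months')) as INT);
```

Adding +4 months to 2090-08-30 gives 2090-12-30.
27 days remain in November 2088 after the 3rd (30 − 3).
Full months from December 2088 through November 2090 contribute their day counts.
Then 30 days into December 2090.
Total: 27 + 31 + 31 + 28 + 31 + 30 + 31 + 30 + 31 + 31 + 30 + 31 + 30 + 31 + 31 + 28 + 31 + 30 + 31 + 30 + 31 + 31 + 30 + 31 + 30 + 30 = 787.
The subtraction is earlier − later, so the result is −787 → -787.

-787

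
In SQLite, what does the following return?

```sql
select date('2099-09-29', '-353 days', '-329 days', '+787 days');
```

Applying '-353 days' to 2099-09-29: counting 353 days back gives 2098-10-11.
Applying '-329 days' to 2098-10-11: counting 329 days back gives 2097-11-16.
Applying '+787 days' to 2097-11-16: counting 787 days forward gives 2100-01-12.

2100-01-12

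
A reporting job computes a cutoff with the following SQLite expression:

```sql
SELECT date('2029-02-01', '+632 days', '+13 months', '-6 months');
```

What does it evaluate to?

Applying '+632 days' to 2029-02-01: counting 632 days forward gives 2030-10-26.
Adding +13 months to 2030-10-26 gives 2031-11-26.
Adding -6 months to 2031-11-26 gives 2031-05-26.

2031-05-26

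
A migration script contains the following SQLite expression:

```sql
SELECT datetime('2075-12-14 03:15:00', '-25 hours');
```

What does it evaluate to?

2075-12-13 02:15:00

-25 hours from 2075-12-14 03:15:00 is 2075-12-13 02:15:00 (crosses midnight).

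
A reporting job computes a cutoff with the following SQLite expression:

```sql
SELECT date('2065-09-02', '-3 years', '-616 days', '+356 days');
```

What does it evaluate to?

Adding -3 years to 2065-09-02 gives 2062-09-02.
Applying '-616 days' to 2062-09-02: counting 616 days back gives 2060-12-25.
Applying '+356 days' to 2060-12-25: counting 356 days forward gives 2061-12-16.

2061-12-16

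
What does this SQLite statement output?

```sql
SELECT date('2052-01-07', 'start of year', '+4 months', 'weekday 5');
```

2052-05-03

`start of year` rewinds 2052-01-07 to 2052-01-01.
Adding +4 months to 2052-01-01 gives 2052-05-01.
`weekday 5` advances to the next Friday; 2052-05-01 is a Wednesday, so it moves forward to 2052-05-03.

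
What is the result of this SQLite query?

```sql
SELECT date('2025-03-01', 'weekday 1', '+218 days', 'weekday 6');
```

2025-10-11

`weekday 1` advances to the next Monday; 2025-03-01 is a Saturday, so it moves forward to 2025-03-03.
Applying '+218 days' to 2025-03-03: counting 218 days forward gives 2025-10-07.
`weekday 6` advances to the next Saturday; 2025-10-07 is a Tuesday, so it moves forward to 2025-10-11.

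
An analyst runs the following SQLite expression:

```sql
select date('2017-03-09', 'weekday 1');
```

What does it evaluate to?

2017-03-13

`weekday 1` advances to the next Monday; 2017-03-09 is a Thursday, so it moves forward to 2017-03-13.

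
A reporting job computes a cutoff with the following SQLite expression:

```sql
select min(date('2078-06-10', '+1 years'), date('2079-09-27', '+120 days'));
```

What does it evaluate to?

date('2078-06-10', '+1 years') → 2079-06-10.
date('2079-09-27', '+120 days') → 2080-01-25.
Earlier of the two is 2079-06-10.

2079-06-10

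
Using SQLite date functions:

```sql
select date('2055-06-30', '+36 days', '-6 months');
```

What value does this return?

June 2055 has 30 days; 0 remain after the 30th, so 1 days reach 2055-07-01.
July 2055 has 31 days; 30 remain after the 1st, so 31 days reach 2055-08-01.
Advancing 4 more days within August lands on 2055-08-05.
Adding -6 months to 2055-08-05 gives 2055-02-05.

2055-02-05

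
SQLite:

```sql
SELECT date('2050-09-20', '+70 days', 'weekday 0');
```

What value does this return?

2050-12-04

Applying '+70 days' to 2050-09-20: counting 70 days forward gives 2050-11-29.
`weekday 0` advances to the next Sunday; 2050-11-29 is a Tuesday, so it moves forward to 2050-12-04.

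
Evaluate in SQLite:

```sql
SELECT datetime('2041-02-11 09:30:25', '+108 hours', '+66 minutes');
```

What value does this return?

2041-02-15 22:36:25

+108 hours from 2041-02-11 09:30:25 is 2041-02-15 21:30:25 (crosses midnight).
66 minutes = 1h 6m; +66 minutes from 2041-02-15 21:30:25 is 2041-02-15 22:36:25.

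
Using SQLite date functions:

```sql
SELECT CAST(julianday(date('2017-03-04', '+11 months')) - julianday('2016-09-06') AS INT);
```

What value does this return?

516

Adding +11 months to 2017-03-04 gives 2018-02-04.
24 days remain in September 2016 after the 6th (30 − 6).
Full months from October 2016 through January 2018 contribute their day counts.
Then 4 days into February 2018.
Total: 24 + 31 + 30 + 31 + 31 + 28 + 31 + 30 + 31 + 30 + 31 + 31 + 30 + 31 + 30 + 31 + 31 + 4 = 516.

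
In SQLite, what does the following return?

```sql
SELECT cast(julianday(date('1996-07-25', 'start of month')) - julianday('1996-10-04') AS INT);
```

-95

`start of month` rewinds 1996-07-25 to 1996-07-01.
30 days remain in July 1996 after the 1st (31 − 1).
August 1996: 31 days.
September 1996: 30 days.
Then 4 days into October 1996.
Total: 30 + 31 + 30 + 4 = 95.
The subtraction is earlier − later, so the result is −95 → -95.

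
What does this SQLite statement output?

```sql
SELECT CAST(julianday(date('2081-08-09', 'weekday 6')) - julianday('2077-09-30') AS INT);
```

`weekday 6` advances to the next Saturday; 2081-08-09 is already a Saturday, so it stays at 2081-08-09.
0 days remain in September 2077 after the 30th (30 − 30).
Full months from October 2077 through July 2081 contribute their day counts.
Then 9 days into August 2081.
Total: 0 + 31 + 30 + 31 + 31 + 28 + 31 + 30 + 31 + 30 + 31 + 31 + 30 + 31 + 30 + 31 + 31 + 28 + 31 + 30 + 31 + 30 + 31 + 31 + 30 + 31 + 30 + 31 + 31 + 29 + 31 + 30 + 31 + 30 + 31 + 31 + 30 + 31 + 30 + 31 + 31 + 28 + 31 + 30 + 31 + 30 + 31 + 9 = 1409.

1409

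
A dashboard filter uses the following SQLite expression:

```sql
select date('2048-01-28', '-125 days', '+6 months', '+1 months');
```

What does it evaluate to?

2048-04-25

Applying '-125 days' to 2048-01-28: counting 125 days back gives 2047-09-25.
Adding +6 months to 2047-09-25 gives 2048-03-25.
Adding +1 month to 2048-03-25 gives 2048-04-25.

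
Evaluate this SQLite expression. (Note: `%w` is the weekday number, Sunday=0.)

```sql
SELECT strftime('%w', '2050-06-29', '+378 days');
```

First apply '+378 days': 2050-06-29 → 2051-07-12.
2051-07-12 is a Wednesday; with Sunday=0 that is 3.

3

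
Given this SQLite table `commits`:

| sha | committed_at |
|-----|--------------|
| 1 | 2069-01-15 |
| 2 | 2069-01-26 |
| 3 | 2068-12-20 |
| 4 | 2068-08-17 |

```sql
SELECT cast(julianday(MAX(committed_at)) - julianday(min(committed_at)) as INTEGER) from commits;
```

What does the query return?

MIN = 2068-08-17, MAX = 2069-01-26.
14 days remain in August 2068 after the 17th (31 − 17).
September 2068: 30 days.
October 2068: 31 days.
November 2068: 30 days.
December 2068: 31 days.
Then 26 days into January 2069.
Total: 14 + 30 + 31 + 30 + 31 + 26 = 162.

162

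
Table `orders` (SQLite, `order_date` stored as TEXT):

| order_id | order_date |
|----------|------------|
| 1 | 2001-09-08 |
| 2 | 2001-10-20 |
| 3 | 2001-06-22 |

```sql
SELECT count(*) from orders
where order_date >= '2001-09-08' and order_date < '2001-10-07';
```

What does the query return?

1

Rows in [2001-09-08, 2001-10-07): 2001-09-08 → 1 row.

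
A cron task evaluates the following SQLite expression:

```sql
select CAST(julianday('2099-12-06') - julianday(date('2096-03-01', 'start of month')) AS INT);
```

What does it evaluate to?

`start of month` rewinds 2096-03-01 to 2096-03-01.
30 days remain in March 2096 after the 1st (31 − 1).
Full months from April 2096 through November 2099 contribute their day counts.
Then 6 days into December 2099.
Total: 30 + 30 + 31 + 30 + 31 + 31 + 30 + 31 + 30 + 31 + 31 + 28 + 31 + 30 + 31 + 30 + 31 + 31 + 30 + 31 + 30 + 31 + 31 + 28 + 31 + 30 + 31 + 30 + 31 + 31 + 30 + 31 + 30 + 31 + 31 + 28 + 31 + 30 + 31 + 30 + 31 + 31 + 30 + 31 + 30 + 6 = 1375.

1375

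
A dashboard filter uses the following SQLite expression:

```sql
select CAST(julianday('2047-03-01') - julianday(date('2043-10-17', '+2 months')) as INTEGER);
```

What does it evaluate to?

1170

Adding +2 months to 2043-10-17 gives 2043-12-17.
14 days remain in December 2043 after the 17th (31 − 17).
Full months from January 2044 through February 2047 contribute their day counts.
Then 1 day into March 2047.
Total: 14 + 31 + 29 + 31 + 30 + 31 + 30 + 31 + 31 + 30 + 31 + 30 + 31 + 31 + 28 + 31 + 30 + 31 + 30 + 31 + 31 + 30 + 31 + 30 + 31 + 31 + 28 + 31 + 30 + 31 + 30 + 31 + 31 + 30 + 31 + 30 + 31 + 31 + 28 + 1 = 1170.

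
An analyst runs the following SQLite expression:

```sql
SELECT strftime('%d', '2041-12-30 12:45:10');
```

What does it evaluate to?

`%d` extracts the 2-digit day of month: 30.

30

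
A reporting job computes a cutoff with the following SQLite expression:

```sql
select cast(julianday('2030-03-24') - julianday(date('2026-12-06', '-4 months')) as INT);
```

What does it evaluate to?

1326

Adding -4 months to 2026-12-06 gives 2026-08-06.
25 days remain in August 2026 after the 6th (31 − 6).
Full months from September 2026 through February 2030 contribute their day counts.
Then 24 days into March 2030.
Total: 25 + 30 + 31 + 30 + 31 + 31 + 28 + 31 + 30 + 31 + 30 + 31 + 31 + 30 + 31 + 30 + 31 + 31 + 29 + 31 + 30 + 31 + 30 + 31 + 31 + 30 + 31 + 30 + 31 + 31 + 28 + 31 + 30 + 31 + 30 + 31 + 31 + 30 + 31 + 30 + 31 + 31 + 28 + 24 = 1326.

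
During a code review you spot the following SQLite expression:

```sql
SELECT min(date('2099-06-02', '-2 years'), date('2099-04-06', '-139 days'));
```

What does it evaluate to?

date('2099-06-02', '-2 years') → 2097-06-02.
date('2099-04-06', '-139 days') → 2098-11-18.
Earlier of the two is 2097-06-02.

2097-06-02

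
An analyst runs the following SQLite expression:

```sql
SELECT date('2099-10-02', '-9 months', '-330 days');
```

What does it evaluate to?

Adding -9 months to 2099-10-02 gives 2099-01-02.
Applying '-330 days' to 2099-01-02: counting 330 days back gives 2098-02-06.

2098-02-06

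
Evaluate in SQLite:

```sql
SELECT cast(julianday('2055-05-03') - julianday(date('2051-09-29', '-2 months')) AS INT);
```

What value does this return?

1374

Adding -2 months to 2051-09-29 gives 2051-07-29.
2 days remain in July 2051 after the 29th (31 − 29).
Full months from August 2051 through April 2055 contribute their day counts.
Then 3 days into May 2055.
Total: 2 + 31 + 30 + 31 + 30 + 31 + 31 + 29 + 31 + 30 + 31 + 30 + 31 + 31 + 30 + 31 + 30 + 31 + 31 + 28 + 31 + 30 + 31 + 30 + 31 + 31 + 30 + 31 + 30 + 31 + 31 + 28 + 31 + 30 + 31 + 30 + 31 + 31 + 30 + 31 + 30 + 31 + 31 + 28 + 31 + 30 + 3 = 1374.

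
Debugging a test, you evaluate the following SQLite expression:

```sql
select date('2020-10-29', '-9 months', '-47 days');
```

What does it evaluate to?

Adding -9 months to 2020-10-29 gives 2020-01-29.
Applying '-47 days' to 2020-01-29: counting 47 days back gives 2019-12-13.

2019-12-13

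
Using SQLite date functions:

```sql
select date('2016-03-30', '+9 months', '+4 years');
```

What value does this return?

Adding +9 months to 2016-03-30 gives 2016-12-30.
Adding +4 years to 2016-12-30 gives 2020-12-30.

2020-12-30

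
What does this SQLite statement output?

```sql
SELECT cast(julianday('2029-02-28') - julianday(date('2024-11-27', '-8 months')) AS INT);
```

Adding -8 months to 2024-11-27 gives 2024-03-27.
4 days remain in March 2024 after the 27th (31 − 27).
Full months from April 2024 through January 2029 contribute their day counts.
Then 28 days into February 2029.
Total: 4 + 30 + 31 + 30 + 31 + 31 + 30 + 31 + 30 + 31 + 31 + 28 + 31 + 30 + 31 + 30 + 31 + 31 + 30 + 31 + 30 + 31 + 31 + 28 + 31 + 30 + 31 + 30 + 31 + 31 + 30 + 31 + 30 + 31 + 31 + 28 + 31 + 30 + 31 + 30 + 31 + 31 + 30 + 31 + 30 + 31 + 31 + 29 + 31 + 30 + 31 + 30 + 31 + 31 + 30 + 31 + 30 + 31 + 31 + 28 = 1799.

1799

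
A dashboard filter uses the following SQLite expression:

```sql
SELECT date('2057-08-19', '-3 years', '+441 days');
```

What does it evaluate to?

Adding -3 years to 2057-08-19 gives 2054-08-19.
Applying '+441 days' to 2054-08-19: counting 441 days forward gives 2055-11-03.

2055-11-03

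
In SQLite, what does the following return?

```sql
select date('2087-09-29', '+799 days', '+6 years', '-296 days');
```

Applying '+799 days' to 2087-09-29: counting 799 days forward gives 2089-12-06.
Adding +6 years to 2089-12-06 gives 2095-12-06.
Applying '-296 days' to 2095-12-06: counting 296 days back gives 2095-02-13.

2095-02-13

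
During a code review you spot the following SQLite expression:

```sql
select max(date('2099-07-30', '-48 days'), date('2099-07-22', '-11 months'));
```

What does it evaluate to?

2099-06-12

date('2099-07-30', '-48 days') → 2099-06-12.
date('2099-07-22', '-11 months') → 2098-08-22.
Later of the two is 2099-06-12.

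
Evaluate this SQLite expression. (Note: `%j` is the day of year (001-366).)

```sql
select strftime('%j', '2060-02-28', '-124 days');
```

300

First apply '-124 days': 2060-02-28 → 2059-10-27.
Day-of-year for 2059-10-27: days since 2059-01-01 inclusive = 300, zero-padded to 300.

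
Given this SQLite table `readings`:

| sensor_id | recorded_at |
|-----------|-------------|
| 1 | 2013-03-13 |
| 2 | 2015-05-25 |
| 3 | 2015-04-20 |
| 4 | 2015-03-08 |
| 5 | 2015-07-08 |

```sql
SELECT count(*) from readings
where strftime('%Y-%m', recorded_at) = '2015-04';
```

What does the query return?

1

Rows with year-month 2015-04: 2015-04-20 → 1.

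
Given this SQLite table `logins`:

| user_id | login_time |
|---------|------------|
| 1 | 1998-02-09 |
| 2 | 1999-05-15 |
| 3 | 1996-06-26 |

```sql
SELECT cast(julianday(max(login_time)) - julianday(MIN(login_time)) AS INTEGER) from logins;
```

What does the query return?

1053

MIN = 1996-06-26, MAX = 1999-05-15.
4 days remain in June 1996 after the 26th (30 − 26).
Full months from July 1996 through April 1999 contribute their day counts.
Then 15 days into May 1999.
Total: 4 + 31 + 31 + 30 + 31 + 30 + 31 + 31 + 28 + 31 + 30 + 31 + 30 + 31 + 31 + 30 + 31 + 30 + 31 + 31 + 28 + 31 + 30 + 31 + 30 + 31 + 31 + 30 + 31 + 30 + 31 + 31 + 28 + 31 + 30 + 15 = 1053.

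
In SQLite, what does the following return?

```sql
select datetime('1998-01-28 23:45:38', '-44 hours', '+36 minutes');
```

-44 hours from 1998-01-28 23:45:38 is 1998-01-27 03:45:38 (crosses midnight).
+36 minutes from 1998-01-27 03:45:38 is 1998-01-27 04:21:38.

1998-01-27 04:21:38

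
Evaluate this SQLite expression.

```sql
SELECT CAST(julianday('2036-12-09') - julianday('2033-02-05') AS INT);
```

1403

23 days remain in February 2033 after the 5th (28 − 5).
Full months from March 2033 through November 2036 contribute their day counts.
Then 9 days into December 2036.
Total: 23 + 31 + 30 + 31 + 30 + 31 + 31 + 30 + 31 + 30 + 31 + 31 + 28 + 31 + 30 + 31 + 30 + 31 + 31 + 30 + 31 + 30 + 31 + 31 + 28 + 31 + 30 + 31 + 30 + 31 + 31 + 30 + 31 + 30 + 31 + 31 + 29 + 31 + 30 + 31 + 30 + 31 + 31 + 30 + 31 + 30 + 9 = 1403.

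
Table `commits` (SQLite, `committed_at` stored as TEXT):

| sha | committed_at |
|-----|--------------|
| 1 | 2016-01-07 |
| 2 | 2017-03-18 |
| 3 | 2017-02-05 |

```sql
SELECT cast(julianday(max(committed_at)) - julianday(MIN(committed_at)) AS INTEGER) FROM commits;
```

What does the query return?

436

MIN = 2016-01-07, MAX = 2017-03-18.
24 days remain in January 2016 after the 7th (31 − 7).
Full months from February 2016 through February 2017 contribute their day counts.
Then 18 days into March 2017.
Total: 24 + 29 + 31 + 30 + 31 + 30 + 31 + 31 + 30 + 31 + 30 + 31 + 31 + 28 + 18 = 436.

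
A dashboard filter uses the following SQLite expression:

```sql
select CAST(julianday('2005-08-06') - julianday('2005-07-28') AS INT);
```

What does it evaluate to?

3 days remain in July 2005 after the 28th (31 − 28).
Then 6 days into August 2005.
Total: 3 + 6 = 9.

9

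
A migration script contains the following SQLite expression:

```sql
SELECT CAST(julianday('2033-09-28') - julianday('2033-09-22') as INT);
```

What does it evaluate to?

Both dates are in September 2033: 28 − 22 = 6.

6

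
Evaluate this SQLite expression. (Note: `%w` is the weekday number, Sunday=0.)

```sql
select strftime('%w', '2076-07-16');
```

2076-07-16 is a Thursday; with Sunday=0 that is 4.

4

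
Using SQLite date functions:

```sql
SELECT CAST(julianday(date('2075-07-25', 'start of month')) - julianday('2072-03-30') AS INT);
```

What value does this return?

1188

`start of month` rewinds 2075-07-25 to 2075-07-01.
1 day remains in March 2072 after the 30th (31 − 30).
Full months from April 2072 through June 2075 contribute their day counts.
Then 1 day into July 2075.
Total: 1 + 30 + 31 + 30 + 31 + 31 + 30 + 31 + 30 + 31 + 31 + 28 + 31 + 30 + 31 + 30 + 31 + 31 + 30 + 31 + 30 + 31 + 31 + 28 + 31 + 30 + 31 + 30 + 31 + 31 + 30 + 31 + 30 + 31 + 31 + 28 + 31 + 30 + 31 + 30 + 1 = 1188.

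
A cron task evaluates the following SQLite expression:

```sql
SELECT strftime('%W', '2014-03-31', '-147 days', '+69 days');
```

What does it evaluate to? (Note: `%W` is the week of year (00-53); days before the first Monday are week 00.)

01

First apply '-147 days', '+69 days': 2014-03-31 → 2014-01-12.
2014-01-12 is a Sunday. SQLite's %W counts Mondays since the year started; the result is 01.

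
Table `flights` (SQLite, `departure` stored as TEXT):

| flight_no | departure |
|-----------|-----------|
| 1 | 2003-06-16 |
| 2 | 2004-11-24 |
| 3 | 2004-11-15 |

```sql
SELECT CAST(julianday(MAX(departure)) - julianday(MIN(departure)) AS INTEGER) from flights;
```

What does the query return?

MIN = 2003-06-16, MAX = 2004-11-24.
14 days remain in June 2003 after the 16th (30 − 16).
Full months from July 2003 through October 2004 contribute their day counts.
Then 24 days into November 2004.
Total: 14 + 31 + 31 + 30 + 31 + 30 + 31 + 31 + 29 + 31 + 30 + 31 + 30 + 31 + 31 + 30 + 31 + 24 = 527.

527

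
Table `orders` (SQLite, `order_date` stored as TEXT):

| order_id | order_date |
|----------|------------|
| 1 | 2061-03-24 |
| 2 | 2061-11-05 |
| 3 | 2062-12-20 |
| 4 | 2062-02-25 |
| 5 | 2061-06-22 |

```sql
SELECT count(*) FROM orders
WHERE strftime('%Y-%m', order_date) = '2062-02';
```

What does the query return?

1

Rows with year-month 2062-02: 2062-02-25 → 1.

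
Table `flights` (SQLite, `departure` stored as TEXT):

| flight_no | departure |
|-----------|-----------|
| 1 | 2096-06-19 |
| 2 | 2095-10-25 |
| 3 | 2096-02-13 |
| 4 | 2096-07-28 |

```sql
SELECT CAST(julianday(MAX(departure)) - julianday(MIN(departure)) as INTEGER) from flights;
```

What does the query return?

277

MIN = 2095-10-25, MAX = 2096-07-28.
6 days remain in October 2095 after the 25th (31 − 25).
Full months from November 2095 through June 2096 contribute their day counts.
Then 28 days into July 2096.
Total: 6 + 30 + 31 + 31 + 29 + 31 + 30 + 31 + 30 + 28 = 277.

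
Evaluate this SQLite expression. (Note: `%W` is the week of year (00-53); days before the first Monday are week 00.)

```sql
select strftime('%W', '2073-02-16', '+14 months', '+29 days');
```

20

First apply '+14 months', '+29 days': 2073-02-16 → 2074-05-15.
2074-05-15 is a Tuesday. SQLite's %W counts Mondays since the year started; the result is 20.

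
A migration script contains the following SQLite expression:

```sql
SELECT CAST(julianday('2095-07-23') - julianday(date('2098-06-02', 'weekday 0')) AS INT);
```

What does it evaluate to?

`weekday 0` advances to the next Sunday; 2098-06-02 is a Monday, so it moves forward to 2098-06-08.
8 days remain in July 2095 after the 23rd (31 − 23).
Full months from August 2095 through May 2098 contribute their day counts.
Then 8 days into June 2098.
Total: 8 + 31 + 30 + 31 + 30 + 31 + 31 + 29 + 31 + 30 + 31 + 30 + 31 + 31 + 30 + 31 + 30 + 31 + 31 + 28 + 31 + 30 + 31 + 30 + 31 + 31 + 30 + 31 + 30 + 31 + 31 + 28 + 31 + 30 + 31 + 8 = 1051.
The subtraction is earlier − later, so the result is −1051 → -1051.

-1051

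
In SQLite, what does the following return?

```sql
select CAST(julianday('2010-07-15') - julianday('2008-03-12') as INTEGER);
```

19 days remain in March 2008 after the 12th (31 − 12).
Full months from April 2008 through June 2010 contribute their day counts.
Then 15 days into July 2010.
Total: 19 + 30 + 31 + 30 + 31 + 31 + 30 + 31 + 30 + 31 + 31 + 28 + 31 + 30 + 31 + 30 + 31 + 31 + 30 + 31 + 30 + 31 + 31 + 28 + 31 + 30 + 31 + 30 + 15 = 855.

855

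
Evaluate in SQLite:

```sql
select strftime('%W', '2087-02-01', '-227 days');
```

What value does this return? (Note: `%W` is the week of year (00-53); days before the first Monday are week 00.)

First apply '-227 days': 2087-02-01 → 2086-06-19.
2086-06-19 is a Wednesday. SQLite's %W counts Mondays since the year started; the result is 24.

24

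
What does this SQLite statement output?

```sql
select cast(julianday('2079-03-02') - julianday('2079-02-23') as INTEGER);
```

7

5 days remain in February 2079 after the 23rd (28 − 23).
Then 2 days into March 2079.
Total: 5 + 2 = 7.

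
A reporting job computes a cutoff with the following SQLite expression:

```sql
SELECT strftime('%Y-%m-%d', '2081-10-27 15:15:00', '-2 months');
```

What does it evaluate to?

2081-08-27

First apply '-2 months': 2081-10-27 15:15:00 → 2081-08-27 15:15:00.
`%Y-%m-%d` extracts the ISO date: 2081-08-27.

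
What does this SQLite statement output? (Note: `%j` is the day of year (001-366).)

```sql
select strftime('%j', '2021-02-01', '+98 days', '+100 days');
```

First apply '+98 days', '+100 days': 2021-02-01 → 2021-08-18.
Day-of-year for 2021-08-18: days since 2021-01-01 inclusive = 230, zero-padded to 230.

230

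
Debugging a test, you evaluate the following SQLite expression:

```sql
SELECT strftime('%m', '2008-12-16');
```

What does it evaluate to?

12

`%m` extracts the 2-digit month (01-12): 12.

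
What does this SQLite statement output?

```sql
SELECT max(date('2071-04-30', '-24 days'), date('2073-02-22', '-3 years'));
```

2071-04-06

date('2071-04-30', '-24 days') → 2071-04-06.
date('2073-02-22', '-3 years') → 2070-02-22.
Later of the two is 2071-04-06.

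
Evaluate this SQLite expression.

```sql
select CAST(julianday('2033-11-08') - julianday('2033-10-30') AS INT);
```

9

1 day remains in October 2033 after the 30th (31 − 30).
Then 8 days into November 2033.
Total: 1 + 8 = 9.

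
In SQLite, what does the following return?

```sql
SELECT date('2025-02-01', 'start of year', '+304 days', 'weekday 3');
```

`start of year` rewinds 2025-02-01 to 2025-01-01.
Applying '+304 days' to 2025-01-01: counting 304 days forward gives 2025-11-01.
`weekday 3` advances to the next Wednesday; 2025-11-01 is a Saturday, so it moves forward to 2025-11-05.

2025-11-05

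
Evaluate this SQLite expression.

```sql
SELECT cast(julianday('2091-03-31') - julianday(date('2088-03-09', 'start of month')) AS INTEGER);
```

`start of month` rewinds 2088-03-09 to 2088-03-01.
30 days remain in March 2088 after the 1st (31 − 1).
Full months from April 2088 through February 2091 contribute their day counts.
Then 31 days into March 2091.
Total: 30 + 30 + 31 + 30 + 31 + 31 + 30 + 31 + 30 + 31 + 31 + 28 + 31 + 30 + 31 + 30 + 31 + 31 + 30 + 31 + 30 + 31 + 31 + 28 + 31 + 30 + 31 + 30 + 31 + 31 + 30 + 31 + 30 + 31 + 31 + 28 + 31 = 1125.

1125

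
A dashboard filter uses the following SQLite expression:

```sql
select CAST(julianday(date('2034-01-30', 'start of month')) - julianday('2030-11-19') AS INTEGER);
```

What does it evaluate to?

1139

`start of month` rewinds 2034-01-30 to 2034-01-01.
11 days remain in November 2030 after the 19th (30 − 19).
Full months from December 2030 through December 2033 contribute their day counts.
Then 1 day into January 2034.
Total: 11 + 31 + 31 + 28 + 31 + 30 + 31 + 30 + 31 + 31 + 30 + 31 + 30 + 31 + 31 + 29 + 31 + 30 + 31 + 30 + 31 + 31 + 30 + 31 + 30 + 31 + 31 + 28 + 31 + 30 + 31 + 30 + 31 + 31 + 30 + 31 + 30 + 31 + 1 = 1139.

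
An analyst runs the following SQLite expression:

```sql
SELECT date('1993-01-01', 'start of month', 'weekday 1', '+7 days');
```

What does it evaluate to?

1993-01-11

`start of month` rewinds 1993-01-01 to 1993-01-01.
`weekday 1` advances to the next Monday; 1993-01-01 is a Friday, so it moves forward to 1993-01-04.
Advancing 7 more days within January lands on 1993-01-11.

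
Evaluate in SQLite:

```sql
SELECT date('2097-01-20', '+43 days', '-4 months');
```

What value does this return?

Applying '+43 days' to 2097-01-20: counting 43 days forward gives 2097-03-04.
Adding -4 months to 2097-03-04 gives 2096-11-04.

2096-11-04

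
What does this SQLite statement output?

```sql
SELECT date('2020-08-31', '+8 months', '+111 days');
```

2021-08-20

Adding +8 months to 2020-08-31 targets 2021-04-31. April 2021 has only 30 days, so SQLite normalizes the 1-day overflow forward to 2021-05-01.
Applying '+111 days' to 2021-05-01: counting 111 days forward gives 2021-08-20.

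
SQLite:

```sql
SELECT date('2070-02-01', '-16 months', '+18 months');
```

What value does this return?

2070-04-01

Adding -16 months to 2070-02-01 gives 2068-10-01.
Adding +18 months to 2068-10-01 gives 2070-04-01.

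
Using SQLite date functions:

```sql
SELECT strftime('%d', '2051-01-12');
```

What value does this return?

`%d` extracts the 2-digit day of month: 12.

12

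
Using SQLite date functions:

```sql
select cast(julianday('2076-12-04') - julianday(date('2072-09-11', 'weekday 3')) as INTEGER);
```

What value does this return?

`weekday 3` advances to the next Wednesday; 2072-09-11 is a Sunday, so it moves forward to 2072-09-14.
16 days remain in September 2072 after the 14th (30 − 14).
Full months from October 2072 through November 2076 contribute their day counts.
Then 4 days into December 2076.
Total: 16 + 31 + 30 + 31 + 31 + 28 + 31 + 30 + 31 + 30 + 31 + 31 + 30 + 31 + 30 + 31 + 31 + 28 + 31 + 30 + 31 + 30 + 31 + 31 + 30 + 31 + 30 + 31 + 31 + 28 + 31 + 30 + 31 + 30 + 31 + 31 + 30 + 31 + 30 + 31 + 31 + 29 + 31 + 30 + 31 + 30 + 31 + 31 + 30 + 31 + 30 + 4 = 1542.

1542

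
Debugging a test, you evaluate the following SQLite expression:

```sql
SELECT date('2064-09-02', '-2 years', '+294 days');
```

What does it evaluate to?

Adding -2 years to 2064-09-02 gives 2062-09-02.
Applying '+294 days' to 2062-09-02: counting 294 days forward gives 2063-06-23.

2063-06-23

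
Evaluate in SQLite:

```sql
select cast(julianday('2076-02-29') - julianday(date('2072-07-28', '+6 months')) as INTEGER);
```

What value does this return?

Adding +6 months to 2072-07-28 gives 2073-01-28.
3 days remain in January 2073 after the 28th (31 − 28).
Full months from February 2073 through January 2076 contribute their day counts.
Then 29 days into February 2076.
Total: 3 + 28 + 31 + 30 + 31 + 30 + 31 + 31 + 30 + 31 + 30 + 31 + 31 + 28 + 31 + 30 + 31 + 30 + 31 + 31 + 30 + 31 + 30 + 31 + 31 + 28 + 31 + 30 + 31 + 30 + 31 + 31 + 30 + 31 + 30 + 31 + 31 + 29 = 1127.

1127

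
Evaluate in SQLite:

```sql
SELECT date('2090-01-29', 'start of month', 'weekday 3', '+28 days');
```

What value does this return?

`start of month` rewinds 2090-01-29 to 2090-01-01.
`weekday 3` advances to the next Wednesday; 2090-01-01 is a Sunday, so it moves forward to 2090-01-04.
January 2090 has 31 days; 27 remain after the 4th, so 28 days reach 2090-02-01.

2090-02-01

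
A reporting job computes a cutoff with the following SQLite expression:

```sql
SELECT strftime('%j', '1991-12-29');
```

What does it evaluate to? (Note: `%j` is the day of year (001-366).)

363

Day-of-year for 1991-12-29: days since 1991-01-01 inclusive = 363, zero-padded to 363.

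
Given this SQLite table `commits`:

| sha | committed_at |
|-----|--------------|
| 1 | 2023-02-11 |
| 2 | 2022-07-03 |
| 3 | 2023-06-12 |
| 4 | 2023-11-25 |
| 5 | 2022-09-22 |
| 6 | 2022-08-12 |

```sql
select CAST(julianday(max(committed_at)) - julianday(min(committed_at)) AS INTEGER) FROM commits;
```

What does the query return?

510

MIN = 2022-07-03, MAX = 2023-11-25.
28 days remain in July 2022 after the 3rd (31 − 3).
Full months from August 2022 through October 2023 contribute their day counts.
Then 25 days into November 2023.
Total: 28 + 31 + 30 + 31 + 30 + 31 + 31 + 28 + 31 + 30 + 31 + 30 + 31 + 31 + 30 + 31 + 25 = 510.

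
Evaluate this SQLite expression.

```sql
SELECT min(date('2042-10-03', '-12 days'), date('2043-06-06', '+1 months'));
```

date('2042-10-03', '-12 days') → 2042-09-21.
date('2043-06-06', '+1 months') → 2043-07-06.
Earlier of the two is 2042-09-21.

2042-09-21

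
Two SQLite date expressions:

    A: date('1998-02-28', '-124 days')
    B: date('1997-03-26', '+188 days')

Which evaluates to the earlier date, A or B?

A = 1997-10-27.
B = 1997-09-30.
B is earlier.

B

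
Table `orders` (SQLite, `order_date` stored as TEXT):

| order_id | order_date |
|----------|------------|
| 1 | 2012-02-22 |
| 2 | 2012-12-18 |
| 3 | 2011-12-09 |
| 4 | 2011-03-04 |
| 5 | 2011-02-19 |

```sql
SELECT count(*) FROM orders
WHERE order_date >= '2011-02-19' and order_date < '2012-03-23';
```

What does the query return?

Rows in [2011-02-19, 2012-03-23): 2012-02-22, 2011-12-09, 2011-03-04, 2011-02-19 → 4 rows.

4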